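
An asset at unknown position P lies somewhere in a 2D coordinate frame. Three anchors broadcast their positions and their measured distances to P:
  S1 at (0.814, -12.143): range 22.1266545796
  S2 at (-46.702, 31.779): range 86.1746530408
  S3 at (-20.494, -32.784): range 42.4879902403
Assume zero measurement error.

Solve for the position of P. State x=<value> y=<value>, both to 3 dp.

x=20.610 y=-22.028

eq1: (x − 0.814)² + (y + 12.143)² = 22.1266545796²
eq2: (x + 46.702)² + (y − 31.779)² = 86.1746530408²
eq3: (x + 20.494)² + (y + 32.784)² = 42.4879902403²
eq1−eq2, eq1−eq3 (x²,y² cancel):
  -95.032·x + 87.844·y = -3893.615384
  -42.616·x − 41.282·y = 31.039175
det = -95.032·-41.282 − 87.844·-42.616 = 7666.670928
x = (-3893.615384·-41.282 − 87.844·31.039175) / 7666.670928 = 20.609940
y = (-95.032·31.039175 − -3893.615384·-42.616) / 7666.670928 = -22.027818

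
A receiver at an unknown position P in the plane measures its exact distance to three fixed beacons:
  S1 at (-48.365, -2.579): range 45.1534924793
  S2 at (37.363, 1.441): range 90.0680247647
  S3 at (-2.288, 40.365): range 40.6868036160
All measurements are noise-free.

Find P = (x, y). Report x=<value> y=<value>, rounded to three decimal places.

x=-42.931 y=42.246

eq1: (x + 48.365)² + (y + 2.579)² = 45.1534924793²
eq2: (x − 37.363)² + (y − 1.441)² = 90.0680247647²
eq3: (x + 2.288)² + (y − 40.365)² = 40.6868036160²
eq1−eq2, eq1−eq3 (x²,y² cancel):
  171.456·x + 8.040·y = -7021.165418
  92.154·x + 85.888·y = -327.834402
det = 171.456·85.888 − 8.040·92.154 = 13985.094768
x = (-7021.165418·85.888 − 8.040·-327.834402) / 13985.094768 = -42.931283
y = (171.456·-327.834402 − -7021.165418·92.154) / 13985.094768 = 42.246357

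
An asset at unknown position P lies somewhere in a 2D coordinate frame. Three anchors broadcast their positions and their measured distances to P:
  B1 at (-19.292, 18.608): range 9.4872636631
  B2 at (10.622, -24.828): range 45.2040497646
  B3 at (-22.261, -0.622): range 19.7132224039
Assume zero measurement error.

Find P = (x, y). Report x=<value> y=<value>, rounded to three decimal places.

x=-10.452 y=15.163

eq1: (x + 19.292)² + (y − 18.608)² = 9.4872636631²
eq2: (x − 10.622)² + (y + 24.828)² = 45.2040497646²
eq3: (x + 22.261)² + (y + 0.622)² = 19.7132224039²
eq3−eq2, eq3−eq1 (x²,y² cancel):
  65.766·x − 48.412·y = -1421.477515
  5.938·x + 38.460·y = 521.102889
det = 65.766·38.460 − -48.412·5.938 = 2816.830816
x = (-1421.477515·38.460 − -48.412·521.102889) / 2816.830816 = -10.452311
y = (65.766·521.102889 − -1421.477515·5.938) / 2816.830816 = 15.162993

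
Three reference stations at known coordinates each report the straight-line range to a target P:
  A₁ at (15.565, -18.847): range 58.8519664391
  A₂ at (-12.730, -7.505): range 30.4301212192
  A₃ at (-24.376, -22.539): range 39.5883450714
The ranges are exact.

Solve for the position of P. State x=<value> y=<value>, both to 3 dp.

x=-31.572 y=16.390

eq1: (x − 15.565)² + (y + 18.847)² = 58.8519664391²
eq2: (x + 12.730)² + (y + 7.505)² = 30.4301212192²
eq3: (x + 24.376)² + (y + 22.539)² = 39.5883450714²
eq2−eq3, eq2−eq1 (x²,y² cancel):
  -23.292·x − 30.068·y = 242.573184
  56.590·x − 22.684·y = -2158.460967
det = -23.292·-22.684 − -30.068·56.590 = 2229.903848
x = (242.573184·-22.684 − -30.068·-2158.460967) / 2229.903848 = -31.572274
y = (-23.292·-2158.460967 − 242.573184·56.590) / 2229.903848 = 16.389790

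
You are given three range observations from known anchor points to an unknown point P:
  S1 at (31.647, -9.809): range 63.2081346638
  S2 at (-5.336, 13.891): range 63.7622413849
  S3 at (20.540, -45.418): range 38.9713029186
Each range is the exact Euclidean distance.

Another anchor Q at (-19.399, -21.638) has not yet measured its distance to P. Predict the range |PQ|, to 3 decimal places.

26.922

eq1: (x − 31.647)² + (y + 9.809)² = 63.2081346638²
eq2: (x + 5.336)² + (y − 13.891)² = 63.7622413849²
eq3: (x − 20.540)² + (y + 45.418)² = 38.9713029186²
eq3−eq1, eq3−eq2 (x²,y² cancel):
  22.214·x + 71.218·y = -3863.443071
  -51.752·x + 118.618·y = -4810.114522
det = 22.214·118.618 − 71.218·-51.752 = 6320.654188
x = (-3863.443071·118.618 − 71.218·-4810.114522) / 6320.654188 = -18.306199
y = (22.214·-4810.114522 − -3863.443071·-51.752) / 6320.654188 = -48.538139
|P − Q| = √((-18.306199 − -19.399)² + (-48.538139 − -21.638)²) = 26.922327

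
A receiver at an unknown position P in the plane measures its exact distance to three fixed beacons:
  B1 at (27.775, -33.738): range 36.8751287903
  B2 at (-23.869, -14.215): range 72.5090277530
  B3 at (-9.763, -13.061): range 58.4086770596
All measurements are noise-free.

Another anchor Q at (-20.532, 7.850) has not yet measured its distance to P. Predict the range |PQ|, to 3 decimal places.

eq1: (x − 27.775)² + (y + 33.738)² = 36.8751287903²
eq2: (x + 23.869)² + (y + 14.215)² = 72.5090277530²
eq3: (x + 9.763)² + (y + 13.061)² = 58.4086770596²
eq2−eq3, eq2−eq1 (x²,y² cancel):
  28.212·x + 2.308·y = 1340.096054
  103.288·x − 39.046·y = 5035.691865
det = 28.212·-39.046 − 2.308·103.288 = -1339.954456
x = (1340.096054·-39.046 − 2.308·5035.691865) / -1339.954456 = 47.723836
y = (28.212·5035.691865 − 1340.096054·103.288) / -1339.954456 = -2.724792
|P − Q| = √((47.723836 − -20.532)² + (-2.724792 − 7.850)²) = 69.070149

69.070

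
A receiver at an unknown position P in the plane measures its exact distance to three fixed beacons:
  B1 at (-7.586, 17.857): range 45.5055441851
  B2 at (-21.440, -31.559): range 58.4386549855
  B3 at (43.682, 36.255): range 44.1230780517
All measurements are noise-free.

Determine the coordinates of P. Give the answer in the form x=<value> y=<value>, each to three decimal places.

x=31.136 y=-6.047

eq1: (x + 7.586)² + (y − 17.857)² = 45.5055441851²
eq2: (x + 21.440)² + (y + 31.559)² = 58.4386549855²
eq3: (x − 43.682)² + (y − 36.255)² = 44.1230780517²
eq3−eq1, eq3−eq2 (x²,y² cancel):
  -102.536·x − 36.796·y = -2970.030839
  -130.244·x − 135.628·y = -3235.128448
det = -102.536·-135.628 − -36.796·-130.244 = 9114.294384
x = (-2970.030839·-135.628 − -36.796·-3235.128448) / 9114.294384 = 31.135658
y = (-102.536·-3235.128448 − -2970.030839·-130.244) / 9114.294384 = -6.046718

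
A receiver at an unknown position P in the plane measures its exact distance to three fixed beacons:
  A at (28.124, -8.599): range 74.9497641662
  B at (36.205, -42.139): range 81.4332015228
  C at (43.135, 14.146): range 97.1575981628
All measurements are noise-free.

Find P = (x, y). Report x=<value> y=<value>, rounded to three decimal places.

eq1: (x − 28.124)² + (y + 8.599)² = 74.9497641662²
eq2: (x − 36.205)² + (y + 42.139)² = 81.4332015228²
eq3: (x − 43.135)² + (y − 14.146)² = 97.1575981628²
eq3−eq2, eq3−eq1 (x²,y² cancel):
  -13.860·x − 112.570·y = 3833.992376
  -30.022·x − 45.490·y = 2626.296368
det = -13.860·-45.490 − -112.570·-30.022 = -2749.085140
x = (3833.992376·-45.490 − -112.570·2626.296368) / -2749.085140 = -44.099714
y = (-13.860·2626.296368 − 3833.992376·-30.022) / -2749.085140 = -28.629034

x=-44.100 y=-28.629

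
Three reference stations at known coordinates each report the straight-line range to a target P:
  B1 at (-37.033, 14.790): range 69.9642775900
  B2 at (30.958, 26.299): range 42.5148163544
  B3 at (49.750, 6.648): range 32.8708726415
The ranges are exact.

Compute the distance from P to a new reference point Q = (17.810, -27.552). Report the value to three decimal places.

14.144

eq1: (x + 37.033)² + (y − 14.790)² = 69.9642775900²
eq2: (x − 30.958)² + (y − 26.299)² = 42.5148163544²
eq3: (x − 49.750)² + (y − 6.648)² = 32.8708726415²
eq3−eq2, eq3−eq1 (x²,y² cancel):
  -37.584·x + 39.302·y = -1596.238580
  -173.566·x + 16.284·y = -4743.577085
det = -37.584·16.284 − 39.302·-173.566 = 6209.473076
x = (-1596.238580·16.284 − 39.302·-4743.577085) / 6209.473076 = 25.837767
y = (-37.584·-4743.577085 − -1596.238580·-173.566) / 6209.473076 = -15.906365
|P − Q| = √((25.837767 − 17.810)² + (-15.906365 − -27.552)²) = 14.144464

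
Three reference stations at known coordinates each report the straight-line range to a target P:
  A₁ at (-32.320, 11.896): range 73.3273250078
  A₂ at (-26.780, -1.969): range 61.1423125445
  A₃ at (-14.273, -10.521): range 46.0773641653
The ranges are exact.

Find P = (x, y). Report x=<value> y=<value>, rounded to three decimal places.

eq1: (x + 32.320)² + (y − 11.896)² = 73.3273250078²
eq2: (x + 26.780)² + (y + 1.969)² = 61.1423125445²
eq3: (x + 14.273)² + (y + 10.521)² = 46.0773641653²
eq2−eq1, eq2−eq3 (x²,y² cancel):
  -11.080·x + 27.730·y = -1173.462355
  25.014·x − 17.104·y = 1208.623504
det = -11.080·-17.104 − 27.730·25.014 = -504.125900
x = (-1173.462355·-17.104 − 27.730·1208.623504) / -504.125900 = 26.668397
y = (-11.080·1208.623504 − -1173.462355·25.014) / -504.125900 = -31.661613

x=26.668 y=-31.662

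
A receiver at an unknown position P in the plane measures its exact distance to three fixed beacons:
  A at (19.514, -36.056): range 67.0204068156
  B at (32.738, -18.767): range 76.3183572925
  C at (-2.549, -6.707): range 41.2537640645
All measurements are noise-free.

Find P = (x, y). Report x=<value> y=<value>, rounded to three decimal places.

x=-43.348 y=-12.816

eq1: (x − 19.514)² + (y + 36.056)² = 67.0204068156²
eq2: (x − 32.738)² + (y + 18.767)² = 76.3183572925²
eq3: (x + 2.549)² + (y + 6.707)² = 41.2537640645²
eq3−eq1, eq3−eq2 (x²,y² cancel):
  44.126·x − 58.698·y = -1160.511798
  70.574·x − 24.120·y = -2750.122927
det = 44.126·-24.120 − -58.698·70.574 = 3078.233532
x = (-1160.511798·-24.120 − -58.698·-2750.122927) / 3078.233532 = -43.347969
y = (44.126·-2750.122927 − -1160.511798·70.574) / 3078.233532 = -12.815780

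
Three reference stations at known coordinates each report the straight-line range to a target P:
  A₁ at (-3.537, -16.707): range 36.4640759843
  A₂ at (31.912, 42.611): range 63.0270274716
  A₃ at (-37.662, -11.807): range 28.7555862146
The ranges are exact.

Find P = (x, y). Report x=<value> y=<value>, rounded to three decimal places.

x=-23.982 y=13.486

eq1: (x + 3.537)² + (y + 16.707)² = 36.4640759843²
eq2: (x − 31.912)² + (y − 42.611)² = 63.0270274716²
eq3: (x + 37.662)² + (y + 11.807)² = 28.7555862146²
eq1−eq3, eq1−eq2 (x²,y² cancel):
  -68.250·x + 9.800·y = 1768.942374
  70.898·x + 118.636·y = -100.338508
det = -68.250·118.636 − 9.800·70.898 = -8791.707400
x = (1768.942374·118.636 − 9.800·-100.338508) / -8791.707400 = -23.982095
y = (-68.250·-100.338508 − 1768.942374·70.898) / -8791.707400 = 13.486160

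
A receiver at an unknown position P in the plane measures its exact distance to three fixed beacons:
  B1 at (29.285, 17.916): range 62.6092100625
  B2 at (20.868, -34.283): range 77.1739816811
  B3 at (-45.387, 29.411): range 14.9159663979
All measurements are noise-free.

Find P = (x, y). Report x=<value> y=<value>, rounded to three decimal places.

eq1: (x − 29.285)² + (y − 17.916)² = 62.6092100625²
eq2: (x − 20.868)² + (y + 34.283)² = 77.1739816811²
eq3: (x + 45.387)² + (y − 29.411)² = 14.9159663979²
eq3−eq2, eq3−eq1 (x²,y² cancel):
  132.510·x − 127.388·y = -7047.526572
  149.344·x − 22.990·y = -5443.819540
det = 132.510·-22.990 − -127.388·149.344 = 15978.228572
x = (-7047.526572·-22.990 − -127.388·-5443.819540) / 15978.228572 = -33.261174
y = (132.510·-5443.819540 − -7047.526572·149.344) / 15978.228572 = 20.724781

x=-33.261 y=20.725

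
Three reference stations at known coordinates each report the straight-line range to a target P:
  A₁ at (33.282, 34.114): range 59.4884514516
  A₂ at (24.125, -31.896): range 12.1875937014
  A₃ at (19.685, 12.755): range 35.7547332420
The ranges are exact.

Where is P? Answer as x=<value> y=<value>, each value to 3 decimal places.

x=16.003 y=-22.810

eq1: (x − 33.282)² + (y − 34.114)² = 59.4884514516²
eq2: (x − 24.125)² + (y + 31.896)² = 12.1875937014²
eq3: (x − 19.685)² + (y − 12.755)² = 35.7547332420²
eq1−eq3, eq1−eq2 (x²,y² cancel):
  -27.194·x − 42.718·y = 539.207637
  -18.314·x − 132.020·y = 2718.252337
det = -27.194·-132.020 − -42.718·-18.314 = 2807.814428
x = (539.207637·-132.020 − -42.718·2718.252337) / 2807.814428 = 16.002522
y = (-27.194·2718.252337 − 539.207637·-18.314) / 2807.814428 = -22.809593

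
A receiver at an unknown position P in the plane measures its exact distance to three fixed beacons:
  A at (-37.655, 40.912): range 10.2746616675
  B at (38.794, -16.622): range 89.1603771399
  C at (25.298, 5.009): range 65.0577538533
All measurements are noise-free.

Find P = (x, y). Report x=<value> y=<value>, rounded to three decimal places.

x=-27.577 y=42.913

eq1: (x + 37.655)² + (y − 40.912)² = 10.2746616675²
eq2: (x − 38.794)² + (y + 16.622)² = 89.1603771399²
eq3: (x − 25.298)² + (y − 5.009)² = 65.0577538533²
eq2−eq1, eq2−eq3 (x²,y² cancel):
  -152.898·x + 115.068·y = 9154.429628
  -26.992·x + 43.262·y = 2600.875080
det = -152.898·43.262 − 115.068·-26.992 = -3508.757820
x = (9154.429628·43.262 − 115.068·2600.875080) / -3508.757820 = -27.577122
y = (-152.898·2600.875080 − 9154.429628·-26.992) / -3508.757820 = 42.913259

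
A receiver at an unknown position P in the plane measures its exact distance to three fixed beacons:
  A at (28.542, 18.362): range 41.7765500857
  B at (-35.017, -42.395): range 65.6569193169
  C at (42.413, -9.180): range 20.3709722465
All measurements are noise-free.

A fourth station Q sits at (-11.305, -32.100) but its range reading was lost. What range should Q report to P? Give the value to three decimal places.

eq1: (x − 28.542)² + (y − 18.362)² = 41.7765500857²
eq2: (x + 35.017)² + (y + 42.395)² = 65.6569193169²
eq3: (x − 42.413)² + (y + 9.180)² = 20.3709722465²
eq3−eq1, eq3−eq2 (x²,y² cancel):
  -27.742·x + 55.084·y = -2061.629788
  -154.860·x − 66.430·y = -2755.463199
det = -27.742·-66.430 − 55.084·-154.860 = 10373.209300
x = (-2061.629788·-66.430 − 55.084·-2755.463199) / 10373.209300 = 27.834780
y = (-27.742·-2755.463199 − -2061.629788·-154.860) / 10373.209300 = -23.408564
|P − Q| = √((27.834780 − -11.305)² + (-23.408564 − -32.100)²) = 40.093185

40.093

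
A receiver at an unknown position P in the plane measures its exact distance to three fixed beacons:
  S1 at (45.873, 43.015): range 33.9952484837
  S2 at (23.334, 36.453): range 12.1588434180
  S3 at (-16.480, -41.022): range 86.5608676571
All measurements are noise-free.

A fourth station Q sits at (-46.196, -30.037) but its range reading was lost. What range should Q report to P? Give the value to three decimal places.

eq1: (x − 45.873)² + (y − 43.015)² = 33.9952484837²
eq2: (x − 23.334)² + (y − 36.453)² = 12.1588434180²
eq3: (x + 16.480)² + (y + 41.022)² = 86.5608676571²
eq3−eq1, eq3−eq2 (x²,y² cancel):
  124.706·x + 168.074·y = 8337.334360
  79.628·x + 154.950·y = 7263.848217
det = 124.706·154.950 − 168.074·79.628 = 5939.798228
x = (8337.334360·154.950 − 168.074·7263.848217) / 5939.798228 = 11.954267
y = (124.706·7263.848217 − 8337.334360·79.628) / 5939.798228 = 40.735423
|P − Q| = √((11.954267 − -46.196)² + (40.735423 − -30.037)²) = 91.597977

91.598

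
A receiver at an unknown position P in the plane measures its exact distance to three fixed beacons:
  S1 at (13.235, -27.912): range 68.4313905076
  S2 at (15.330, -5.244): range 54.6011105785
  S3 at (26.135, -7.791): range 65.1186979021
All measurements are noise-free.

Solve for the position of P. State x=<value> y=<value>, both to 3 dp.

x=-30.093 y=25.056

eq1: (x − 13.235)² + (y + 27.912)² = 68.4313905076²
eq2: (x − 15.330)² + (y + 5.244)² = 54.6011105785²
eq3: (x − 26.135)² + (y + 7.791)² = 65.1186979021²
eq2−eq1, eq2−eq3 (x²,y² cancel):
  -4.190·x − 45.336·y = -1009.837397
  21.610·x − 5.094·y = -777.934070
det = -4.190·-5.094 − -45.336·21.610 = 1001.054820
x = (-1009.837397·-5.094 − -45.336·-777.934070) / 1001.054820 = -30.092565
y = (-4.190·-777.934070 − -1009.837397·21.610) / 1001.054820 = 25.055701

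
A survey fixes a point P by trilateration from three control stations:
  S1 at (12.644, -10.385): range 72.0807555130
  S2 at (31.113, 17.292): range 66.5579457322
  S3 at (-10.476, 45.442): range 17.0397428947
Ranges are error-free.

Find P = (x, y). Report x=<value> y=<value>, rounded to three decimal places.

eq1: (x − 12.644)² + (y + 10.385)² = 72.0807555130²
eq2: (x − 31.113)² + (y − 17.292)² = 66.5579457322²
eq3: (x + 10.476)² + (y − 45.442)² = 17.0397428947²
eq2−eq1, eq2−eq3 (x²,y² cancel):
  -36.938·x − 55.354·y = -1764.988247
  -83.178·x + 56.300·y = 5047.297209
det = -36.938·56.300 − -55.354·-83.178 = -6683.844412
x = (-1764.988247·56.300 − -55.354·5047.297209) / -6683.844412 = -26.933489
y = (-36.938·5047.297209 − -1764.988247·-83.178) / -6683.844412 = 49.858320

x=-26.933 y=49.858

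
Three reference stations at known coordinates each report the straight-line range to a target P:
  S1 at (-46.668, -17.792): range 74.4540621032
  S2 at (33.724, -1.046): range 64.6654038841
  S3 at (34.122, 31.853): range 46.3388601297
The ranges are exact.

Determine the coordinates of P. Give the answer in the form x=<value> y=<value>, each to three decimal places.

x=-9.723 y=46.849

eq1: (x + 46.668)² + (y + 17.792)² = 74.4540621032²
eq2: (x − 33.724)² + (y + 1.046)² = 64.6654038841²
eq3: (x − 34.122)² + (y − 31.853)² = 46.3388601297²
eq3−eq2, eq3−eq1 (x²,y² cancel):
  -0.796·x − 65.798·y = -3074.846702
  -161.580·x − 99.290·y = -3080.584411
det = -0.796·-99.290 − -65.798·-161.580 = -10552.606000
x = (-3074.846702·-99.290 − -65.798·-3080.584411) / -10552.606000 = -9.723213
y = (-0.796·-3080.584411 − -3074.846702·-161.580) / -10552.606000 = 46.849241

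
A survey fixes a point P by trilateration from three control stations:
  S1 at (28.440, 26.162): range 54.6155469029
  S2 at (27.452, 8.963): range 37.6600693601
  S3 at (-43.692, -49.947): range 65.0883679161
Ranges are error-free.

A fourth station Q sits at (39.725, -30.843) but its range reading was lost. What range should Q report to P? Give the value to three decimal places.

eq1: (x − 28.440)² + (y − 26.162)² = 54.6155469029²
eq2: (x − 27.452)² + (y − 8.963)² = 37.6600693601²
eq3: (x + 43.692)² + (y + 49.947)² = 65.0883679161²
eq3−eq2, eq3−eq1 (x²,y² cancel):
  142.288·x + 117.820·y = -751.531186
  144.264·x + 152.218·y = -1656.772155
det = 142.288·152.218 − 117.820·144.264 = 4661.610304
x = (-751.531186·152.218 − 117.820·-1656.772155) / 4661.610304 = 17.333993
y = (142.288·-1656.772155 − -751.531186·144.264) / 4661.610304 = -27.312429
|P − Q| = √((17.333993 − 39.725)² + (-27.312429 − -30.843)²) = 22.667645

22.668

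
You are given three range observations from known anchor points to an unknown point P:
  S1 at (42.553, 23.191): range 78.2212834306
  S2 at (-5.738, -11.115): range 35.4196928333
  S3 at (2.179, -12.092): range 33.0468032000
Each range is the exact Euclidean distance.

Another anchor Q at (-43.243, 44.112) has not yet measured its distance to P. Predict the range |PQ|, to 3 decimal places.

101.085

eq1: (x − 42.553)² + (y − 23.191)² = 78.2212834306²
eq2: (x + 5.738)² + (y + 11.115)² = 35.4196928333²
eq3: (x − 2.179)² + (y + 12.092)² = 33.0468032000²
eq3−eq2, eq3−eq1 (x²,y² cancel):
  -15.834·x + 1.954·y = -156.960075
  80.748·x + 70.566·y = -2828.862195
det = -15.834·70.566 − 1.954·80.748 = -1275.123636
x = (-156.960075·70.566 − 1.954·-2828.862195) / -1275.123636 = 4.351302
y = (-15.834·-2828.862195 − -156.960075·80.748) / -1275.123636 = -45.067329
|P − Q| = √((4.351302 − -43.243)² + (-45.067329 − 44.112)²) = 101.084965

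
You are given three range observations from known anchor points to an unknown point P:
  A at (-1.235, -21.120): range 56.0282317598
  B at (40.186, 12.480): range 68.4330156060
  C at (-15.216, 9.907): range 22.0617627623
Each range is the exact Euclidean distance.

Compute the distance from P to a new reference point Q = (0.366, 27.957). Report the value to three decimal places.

eq1: (x + 1.235)² + (y + 21.120)² = 56.0282317598²
eq2: (x − 40.186)² + (y − 12.480)² = 68.4330156060²
eq3: (x + 15.216)² + (y − 9.907)² = 22.0617627623²
eq3−eq1, eq3−eq2 (x²,y² cancel):
  27.962·x − 62.054·y = -2534.537058
  110.804·x + 5.146·y = -2755.366558
det = 27.962·5.146 − -62.054·110.804 = 7019.723868
x = (-2534.537058·5.146 − -62.054·-2755.366558) / 7019.723868 = -26.215311
y = (27.962·-2755.366558 − -2534.537058·110.804) / 7019.723868 = 29.031239
|P − Q| = √((-26.215311 − 0.366)² + (29.031239 − 27.957)²) = 26.603009

26.603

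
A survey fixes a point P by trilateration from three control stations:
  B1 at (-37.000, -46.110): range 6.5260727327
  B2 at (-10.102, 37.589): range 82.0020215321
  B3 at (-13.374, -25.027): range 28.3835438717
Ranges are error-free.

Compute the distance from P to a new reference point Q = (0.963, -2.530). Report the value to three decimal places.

53.591

eq1: (x + 37.000)² + (y + 46.110)² = 6.5260727327²
eq2: (x + 10.102)² + (y − 37.589)² = 82.0020215321²
eq3: (x + 13.374)² + (y + 25.027)² = 28.3835438717²
eq2−eq1, eq2−eq3 (x²,y² cancel):
  -53.796·x − 167.398·y = 8661.890685
  -6.544·x − 125.232·y = 5208.937253
det = -53.796·-125.232 − -167.398·-6.544 = 5641.528160
x = (8661.890685·-125.232 − -167.398·5208.937253) / 5641.528160 = -37.716769
y = (-53.796·5208.937253 − 8661.890685·-6.544) / 5641.528160 = -39.623409
|P − Q| = √((-37.716769 − 0.963)² + (-39.623409 − -2.530)²) = 53.591469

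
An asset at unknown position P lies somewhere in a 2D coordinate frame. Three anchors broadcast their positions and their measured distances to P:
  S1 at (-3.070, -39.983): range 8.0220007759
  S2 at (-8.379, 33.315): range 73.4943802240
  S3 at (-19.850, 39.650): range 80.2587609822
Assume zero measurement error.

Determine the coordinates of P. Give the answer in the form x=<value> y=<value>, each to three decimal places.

eq1: (x + 3.070)² + (y + 39.983)² = 8.0220007759²
eq2: (x + 8.379)² + (y − 33.315)² = 73.4943802240²
eq3: (x + 19.850)² + (y − 39.650)² = 80.2587609822²
eq1−eq3, eq1−eq2 (x²,y² cancel):
  -33.560·x + 159.266·y = -6019.036407
  -10.618·x + 146.596·y = -5765.039751
det = -33.560·146.596 − 159.266·-10.618 = -3228.675372
x = (-6019.036407·146.596 − 159.266·-5765.039751) / -3228.675372 = -11.090666
y = (-33.560·-5765.039751 − -6019.036407·-10.618) / -3228.675372 = -40.129338

x=-11.091 y=-40.129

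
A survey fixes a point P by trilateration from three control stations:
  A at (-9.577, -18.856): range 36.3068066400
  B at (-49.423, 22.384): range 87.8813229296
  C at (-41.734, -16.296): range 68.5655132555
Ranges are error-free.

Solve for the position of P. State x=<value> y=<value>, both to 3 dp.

eq1: (x + 9.577)² + (y + 18.856)² = 36.3068066400²
eq2: (x + 49.423)² + (y − 22.384)² = 87.8813229296²
eq3: (x + 41.734)² + (y + 16.296)² = 68.5655132555²
eq2−eq3, eq2−eq1 (x²,y² cancel):
  15.378·x − 77.360·y = 2085.507299
  79.692·x − 82.480·y = 3908.533991
det = 15.378·-82.480 − -77.360·79.692 = 4896.595680
x = (2085.507299·-82.480 − -77.360·3908.533991) / 4896.595680 = 26.620852
y = (15.378·3908.533991 − 2085.507299·79.692) / 4896.595680 = -21.666647

x=26.621 y=-21.667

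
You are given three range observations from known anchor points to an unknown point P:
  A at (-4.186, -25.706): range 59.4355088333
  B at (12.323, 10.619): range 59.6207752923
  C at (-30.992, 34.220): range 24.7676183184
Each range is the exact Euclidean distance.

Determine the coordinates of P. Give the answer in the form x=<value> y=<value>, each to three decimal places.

eq1: (x + 4.186)² + (y + 25.706)² = 59.4355088333²
eq2: (x − 12.323)² + (y − 10.619)² = 59.6207752923²
eq3: (x + 30.992)² + (y − 34.220)² = 24.7676183184²
eq2−eq1, eq2−eq3 (x²,y² cancel):
  -33.018·x − 72.650·y = 435.758678
  -86.630·x + 47.202·y = 4808.094903
det = -33.018·47.202 − -72.650·-86.630 = -7852.185136
x = (435.758678·47.202 − -72.650·4808.094903) / -7852.185136 = -47.104948
y = (-33.018·4808.094903 − 435.758678·-86.630) / -7852.185136 = 15.410220

x=-47.105 y=15.410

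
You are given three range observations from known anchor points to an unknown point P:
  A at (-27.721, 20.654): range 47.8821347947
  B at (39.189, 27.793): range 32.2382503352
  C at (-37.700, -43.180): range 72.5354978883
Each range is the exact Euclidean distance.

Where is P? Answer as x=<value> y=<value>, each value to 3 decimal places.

x=17.239 y=4.182

eq1: (x + 27.721)² + (y − 20.654)² = 47.8821347947²
eq2: (x − 39.189)² + (y − 27.793)² = 32.2382503352²
eq3: (x + 37.700)² + (y + 43.180)² = 72.5354978883²
eq2−eq1, eq2−eq3 (x²,y² cancel):
  -133.820·x − 14.278·y = -2366.581061
  -153.778·x − 141.946·y = -3244.519839
det = -133.820·-141.946 − -14.278·-153.778 = 16799.571436
x = (-2366.581061·-141.946 − -14.278·-3244.519839) / 16799.571436 = 17.238622
y = (-133.820·-3244.519839 − -2366.581061·-153.778) / 16799.571436 = 4.181865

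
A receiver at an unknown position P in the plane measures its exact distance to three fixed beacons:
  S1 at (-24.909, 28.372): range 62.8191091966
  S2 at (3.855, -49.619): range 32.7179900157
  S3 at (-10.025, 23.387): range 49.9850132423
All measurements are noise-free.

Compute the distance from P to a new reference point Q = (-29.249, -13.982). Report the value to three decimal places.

45.605

eq1: (x + 24.909)² + (y − 28.372)² = 62.8191091966²
eq2: (x − 3.855)² + (y + 49.619)² = 32.7179900157²
eq3: (x + 10.025)² + (y − 23.387)² = 49.9850132423²
eq1−eq3, eq1−eq2 (x²,y² cancel):
  29.768·x − 9.970·y = 669.762660
  57.528·x − 155.982·y = 3927.251131
det = 29.768·-155.982 − -9.970·57.528 = -4069.718016
x = (669.762660·-155.982 − -9.970·3927.251131) / -4069.718016 = 16.049325
y = (29.768·3927.251131 − 669.762660·57.528) / -4069.718016 = -19.258412
|P − Q| = √((16.049325 − -29.249)² + (-19.258412 − -13.982)²) = 45.604591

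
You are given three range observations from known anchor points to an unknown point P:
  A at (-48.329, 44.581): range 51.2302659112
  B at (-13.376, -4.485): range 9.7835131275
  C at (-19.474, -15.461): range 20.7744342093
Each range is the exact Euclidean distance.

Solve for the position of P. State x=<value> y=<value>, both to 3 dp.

x=-15.817 y=4.989

eq1: (x + 48.329)² + (y − 44.581)² = 51.2302659112²
eq2: (x + 13.376)² + (y + 4.485)² = 9.7835131275²
eq3: (x + 19.474)² + (y + 15.461)² = 20.7744342093²
eq3−eq2, eq3−eq1 (x²,y² cancel):
  12.196·x + 21.952·y = -83.386608
  -57.710·x + 120.084·y = 1511.915576
det = 12.196·120.084 − 21.952·-57.710 = 2731.394384
x = (-83.386608·120.084 − 21.952·1511.915576) / 2731.394384 = -15.817184
y = (12.196·1511.915576 − -83.386608·-57.710) / 2731.394384 = 4.989057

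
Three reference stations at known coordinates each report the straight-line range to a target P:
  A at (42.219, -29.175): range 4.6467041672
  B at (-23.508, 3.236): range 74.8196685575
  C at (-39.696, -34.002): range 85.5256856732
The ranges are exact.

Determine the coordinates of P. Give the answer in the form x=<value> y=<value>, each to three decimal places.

x=45.438 y=-25.824

eq1: (x − 42.219)² + (y + 29.175)² = 4.6467041672²
eq2: (x + 23.508)² + (y − 3.236)² = 74.8196685575²
eq3: (x + 39.696)² + (y + 34.002)² = 85.5256856732²
eq3−eq2, eq3−eq1 (x²,y² cancel):
  32.376·x + 74.476·y = -452.150553
  163.830·x + 9.654·y = 7194.767216
det = 32.376·9.654 − 74.476·163.830 = -11888.845176
x = (-452.150553·9.654 − 74.476·7194.767216) / -11888.845176 = 45.437764
y = (32.376·7194.767216 − -452.150553·163.830) / -11888.845176 = -25.823669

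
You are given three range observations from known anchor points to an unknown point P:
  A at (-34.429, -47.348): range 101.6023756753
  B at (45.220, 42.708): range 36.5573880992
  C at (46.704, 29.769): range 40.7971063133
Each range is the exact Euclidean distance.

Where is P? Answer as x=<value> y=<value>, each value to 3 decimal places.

eq1: (x + 34.429)² + (y + 47.348)² = 101.6023756753²
eq2: (x − 45.220)² + (y − 42.708)² = 36.5573880992²
eq3: (x − 46.704)² + (y − 29.769)² = 40.7971063133²
eq1−eq2, eq1−eq3 (x²,y² cancel):
  159.298·x + 180.112·y = 9428.232637
  162.266·x + 154.234·y = 8298.906691
det = 159.298·154.234 − 180.112·162.266 = -4656.886060
x = (9428.232637·154.234 − 180.112·8298.906691) / -4656.886060 = 8.713687
y = (159.298·8298.906691 − 9428.232637·162.266) / -4656.886060 = 44.639778

x=8.714 y=44.640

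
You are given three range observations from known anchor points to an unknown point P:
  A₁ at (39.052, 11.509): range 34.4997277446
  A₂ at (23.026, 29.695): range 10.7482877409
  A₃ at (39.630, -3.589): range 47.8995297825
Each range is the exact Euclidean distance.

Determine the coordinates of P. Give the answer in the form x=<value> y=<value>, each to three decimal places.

eq1: (x − 39.052)² + (y − 11.509)² = 34.4997277446²
eq2: (x − 23.026)² + (y − 29.695)² = 10.7482877409²
eq3: (x − 39.630)² + (y + 3.589)² = 47.8995297825²
eq3−eq2, eq3−eq1 (x²,y² cancel):
  -33.208·x + 66.568·y = 2007.411144
  -1.156·x + 30.196·y = 1178.231703
det = -33.208·30.196 − 66.568·-1.156 = -925.796160
x = (2007.411144·30.196 − 66.568·1178.231703) / -925.796160 = 19.244777
y = (-33.208·1178.231703 − 2007.411144·-1.156) / -925.796160 = 39.756215

x=19.245 y=39.756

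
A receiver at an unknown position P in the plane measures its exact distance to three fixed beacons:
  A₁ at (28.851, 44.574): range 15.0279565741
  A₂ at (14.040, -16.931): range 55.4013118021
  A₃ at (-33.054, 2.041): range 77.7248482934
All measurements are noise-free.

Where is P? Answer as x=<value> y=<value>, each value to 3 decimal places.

x=38.291 y=32.881

eq1: (x − 28.851)² + (y − 44.574)² = 15.0279565741²
eq2: (x − 14.040)² + (y + 16.931)² = 55.4013118021²
eq3: (x + 33.054)² + (y − 2.041)² = 77.7248482934²
eq3−eq2, eq3−eq1 (x²,y² cancel):
  94.188·x − 37.944·y = 2358.894457
  123.810·x + 85.066·y = 7537.801643
det = 94.188·85.066 − -37.944·123.810 = 12710.043048
x = (2358.894457·85.066 − -37.944·7537.801643) / 12710.043048 = 38.290670
y = (94.188·7537.801643 − 2358.894457·123.810) / 12710.043048 = 32.880749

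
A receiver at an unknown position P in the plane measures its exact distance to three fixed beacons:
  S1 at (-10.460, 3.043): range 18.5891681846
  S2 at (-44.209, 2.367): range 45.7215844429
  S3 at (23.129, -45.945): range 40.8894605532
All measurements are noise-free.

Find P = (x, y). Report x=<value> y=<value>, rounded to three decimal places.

eq1: (x + 10.460)² + (y − 3.043)² = 18.5891681846²
eq2: (x + 44.209)² + (y − 2.367)² = 45.7215844429²
eq3: (x − 23.129)² + (y + 45.945)² = 40.8894605532²
eq3−eq2, eq3−eq1 (x²,y² cancel):
  -134.676·x + 96.624·y = -1104.370596
  -67.178·x + 97.976·y = -1200.831406
det = -134.676·97.976 − 96.624·-67.178 = -6704.008704
x = (-1104.370596·97.976 − 96.624·-1200.831406) / -6704.008704 = -1.167558
y = (-134.676·-1200.831406 − -1104.370596·-67.178) / -6704.008704 = -13.056929

x=-1.168 y=-13.057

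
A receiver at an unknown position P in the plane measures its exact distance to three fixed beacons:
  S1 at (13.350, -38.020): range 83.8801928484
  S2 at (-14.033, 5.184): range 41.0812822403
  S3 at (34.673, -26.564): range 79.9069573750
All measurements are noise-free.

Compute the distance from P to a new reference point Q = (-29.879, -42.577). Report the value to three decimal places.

91.397

eq1: (x − 13.350)² + (y + 38.020)² = 83.8801928484²
eq2: (x + 14.033)² + (y − 5.184)² = 41.0812822403²
eq3: (x − 34.673)² + (y + 26.564)² = 79.9069573750²
eq3−eq2, eq3−eq1 (x²,y² cancel):
  -97.412·x + 63.496·y = 3013.386006
  -42.646·x − 22.912·y = -934.885040
det = -97.412·-22.912 − 63.496·-42.646 = 4939.754160
x = (3013.386006·-22.912 − 63.496·-934.885040) / 4939.754160 = -1.959863
y = (-97.412·-934.885040 − 3013.386006·-42.646) / 4939.754160 = 44.451176
|P − Q| = √((-1.959863 − -29.879)² + (44.451176 − -42.577)²) = 91.396836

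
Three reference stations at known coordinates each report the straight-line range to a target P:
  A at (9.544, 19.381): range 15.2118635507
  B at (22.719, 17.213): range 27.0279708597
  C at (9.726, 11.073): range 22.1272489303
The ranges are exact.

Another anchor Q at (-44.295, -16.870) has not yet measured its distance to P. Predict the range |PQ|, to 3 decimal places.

64.341

eq1: (x − 9.544)² + (y − 19.381)² = 15.2118635507²
eq2: (x − 22.719)² + (y − 17.213)² = 27.0279708597²
eq3: (x − 9.726)² + (y − 11.073)² = 22.1272489303²
eq2−eq1, eq2−eq3 (x²,y² cancel):
  -26.350·x + 4.336·y = 153.381183
  -25.986·x − 12.280·y = -354.337861
det = -26.350·-12.280 − 4.336·-25.986 = 436.253296
x = (153.381183·-12.280 − 4.336·-354.337861) / 436.253296 = -0.795666
y = (-26.350·-354.337861 − 153.381183·-25.986) / 436.253296 = 30.538603
|P − Q| = √((-0.795666 − -44.295)² + (30.538603 − -16.870)²) = 64.341026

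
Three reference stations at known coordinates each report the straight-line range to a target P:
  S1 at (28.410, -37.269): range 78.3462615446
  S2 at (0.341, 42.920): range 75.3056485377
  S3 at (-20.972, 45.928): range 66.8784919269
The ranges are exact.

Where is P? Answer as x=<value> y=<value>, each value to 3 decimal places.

eq1: (x − 28.410)² + (y + 37.269)² = 78.3462615446²
eq2: (x − 0.341)² + (y − 42.920)² = 75.3056485377²
eq3: (x + 20.972)² + (y − 45.928)² = 66.8784919269²
eq3−eq2, eq3−eq1 (x²,y² cancel):
  42.626·x − 6.016·y = -1905.171306
  98.764·x − 166.394·y = -2018.503523
det = 42.626·-166.394 − -6.016·98.764 = -6498.546420
x = (-1905.171306·-166.394 − -6.016·-2018.503523) / -6498.546420 = -46.912915
y = (42.626·-2018.503523 − -1905.171306·98.764) / -6498.546420 = -15.714531

x=-46.913 y=-15.715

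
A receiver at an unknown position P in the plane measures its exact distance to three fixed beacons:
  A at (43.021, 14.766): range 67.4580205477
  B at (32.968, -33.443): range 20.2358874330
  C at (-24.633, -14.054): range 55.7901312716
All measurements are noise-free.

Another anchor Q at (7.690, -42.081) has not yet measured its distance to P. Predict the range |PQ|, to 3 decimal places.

eq1: (x − 43.021)² + (y − 14.766)² = 67.4580205477²
eq2: (x − 32.968)² + (y + 33.443)² = 20.2358874330²
eq3: (x + 24.633)² + (y + 14.054)² = 55.7901312716²
eq1−eq3, eq1−eq2 (x²,y² cancel):
  -135.308·x − 57.640·y = 173.504197
  -20.106·x − 96.418·y = 4277.575472
det = -135.308·-96.418 − -57.640·-20.106 = 11887.216904
x = (173.504197·-96.418 − -57.640·4277.575472) / 11887.216904 = 19.334258
y = (-135.308·4277.575472 − 173.504197·-20.106) / 11887.216904 = -48.396669
|P − Q| = √((19.334258 − 7.690)² + (-48.396669 − -42.081)²) = 13.246752

13.247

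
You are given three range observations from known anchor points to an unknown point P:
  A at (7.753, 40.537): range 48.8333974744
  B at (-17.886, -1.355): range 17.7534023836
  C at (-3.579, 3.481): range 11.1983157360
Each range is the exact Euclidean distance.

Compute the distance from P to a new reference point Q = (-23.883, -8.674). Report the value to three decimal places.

22.698

eq1: (x − 7.753)² + (y − 40.537)² = 48.8333974744²
eq2: (x + 17.886)² + (y + 1.355)² = 17.7534023836²
eq3: (x + 3.579)² + (y − 3.481)² = 11.1983157360²
eq3−eq1, eq3−eq2 (x²,y² cancel):
  22.664·x + 74.112·y = -580.867658
  -28.614·x − 9.672·y = 107.037398
det = 22.664·-9.672 − 74.112·-28.614 = 1901.434560
x = (-580.867658·-9.672 − 74.112·107.037398) / 1901.434560 = -1.217293
y = (22.664·107.037398 − -580.867658·-28.614) / 1901.434560 = -7.465443
|P − Q| = √((-1.217293 − -23.883)² + (-7.465443 − -8.674)²) = 22.697904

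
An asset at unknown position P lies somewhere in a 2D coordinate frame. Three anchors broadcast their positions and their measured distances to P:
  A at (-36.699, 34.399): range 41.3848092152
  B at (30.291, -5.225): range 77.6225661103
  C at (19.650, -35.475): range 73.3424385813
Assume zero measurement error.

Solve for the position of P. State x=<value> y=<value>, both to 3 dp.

x=-47.331 y=-5.597

eq1: (x + 36.699)² + (y − 34.399)² = 41.3848092152²
eq2: (x − 30.291)² + (y + 5.225)² = 77.6225661103²
eq3: (x − 19.650)² + (y + 35.475)² = 73.3424385813²
eq1−eq3, eq1−eq2 (x²,y² cancel):
  112.698·x − 139.748·y = -4551.920540
  133.980·x − 79.248·y = -5897.822832
det = 112.698·-79.248 − -139.748·133.980 = 9792.345936
x = (-4551.920540·-79.248 − -139.748·-5897.822832) / 9792.345936 = -47.330675
y = (112.698·-5897.822832 − -4551.920540·133.980) / 9792.345936 = -5.596874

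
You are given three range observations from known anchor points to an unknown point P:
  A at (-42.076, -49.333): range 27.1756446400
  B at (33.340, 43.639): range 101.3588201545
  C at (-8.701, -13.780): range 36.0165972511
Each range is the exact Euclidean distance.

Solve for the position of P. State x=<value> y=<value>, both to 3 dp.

eq1: (x + 42.076)² + (y + 49.333)² = 27.1756446400²
eq2: (x − 33.340)² + (y − 43.639)² = 101.3588201545²
eq3: (x + 8.701)² + (y + 13.780)² = 36.0165972511²
eq2−eq1, eq2−eq3 (x²,y² cancel):
  -150.832·x − 185.944·y = 10723.311506
  -84.082·x − 114.838·y = 6226.093026
det = -150.832·-114.838 − -185.944·-84.082 = 1686.701808
x = (10723.311506·-114.838 − -185.944·6226.093026) / 1686.701808 = -43.717867
y = (-150.832·6226.093026 − 10723.311506·-84.082) / 1686.701808 = -22.206999

x=-43.718 y=-22.207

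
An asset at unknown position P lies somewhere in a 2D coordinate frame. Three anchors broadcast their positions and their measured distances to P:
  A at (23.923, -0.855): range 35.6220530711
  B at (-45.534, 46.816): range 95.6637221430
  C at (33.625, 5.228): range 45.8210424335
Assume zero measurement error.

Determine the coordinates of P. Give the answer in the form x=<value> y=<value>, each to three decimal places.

eq1: (x − 23.923)² + (y + 0.855)² = 35.6220530711²
eq2: (x + 45.534)² + (y − 46.816)² = 95.6637221430²
eq3: (x − 33.625)² + (y − 5.228)² = 45.8210424335²
eq3−eq2, eq3−eq1 (x²,y² cancel):
  -158.318·x + 83.176·y = -3944.869402
  -19.404·x − 12.166·y = 245.705610
det = -158.318·-12.166 − 83.176·-19.404 = 3540.043892
x = (-3944.869402·-12.166 − 83.176·245.705610) / 3540.043892 = 7.784217
y = (-158.318·245.705610 − -3944.869402·-19.404) / 3540.043892 = -32.611422

x=7.784 y=-32.611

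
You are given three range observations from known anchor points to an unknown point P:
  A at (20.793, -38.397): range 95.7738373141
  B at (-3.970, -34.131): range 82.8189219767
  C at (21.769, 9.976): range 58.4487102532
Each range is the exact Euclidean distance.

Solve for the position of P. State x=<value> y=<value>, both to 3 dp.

eq1: (x − 20.793)² + (y + 38.397)² = 95.7738373141²
eq2: (x + 3.970)² + (y + 34.131)² = 82.8189219767²
eq3: (x − 21.769)² + (y − 9.976)² = 58.4487102532²
eq2−eq1, eq2−eq3 (x²,y² cancel):
  49.526·x − 8.532·y = -1587.661679
  51.478·x + 88.214·y = 2835.445983
det = 49.526·88.214 − -8.532·51.478 = 4808.096860
x = (-1587.661679·88.214 − -8.532·2835.445983) / 4808.096860 = -24.097260
y = (49.526·2835.445983 − -1587.661679·51.478) / 4808.096860 = 46.204965

x=-24.097 y=46.205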